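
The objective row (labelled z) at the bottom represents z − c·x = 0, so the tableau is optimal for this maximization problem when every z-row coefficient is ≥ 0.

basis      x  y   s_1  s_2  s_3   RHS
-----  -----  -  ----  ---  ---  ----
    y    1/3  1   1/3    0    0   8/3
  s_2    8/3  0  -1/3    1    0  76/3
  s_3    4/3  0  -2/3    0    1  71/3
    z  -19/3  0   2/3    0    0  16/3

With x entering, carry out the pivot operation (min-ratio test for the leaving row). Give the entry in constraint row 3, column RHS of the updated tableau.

Ratio test on column x — row 1: (8/3)/(1/3) = 8; row 2: (76/3)/(8/3) = 19/2; row 3: (71/3)/(4/3) = 71/4. Minimum is 8 at row 1 (y leaves); pivot element 1/3.
Divide row 1 by 1/3; eliminate column x from the other rows.
Row 3 update in column RHS: 71/3 − (4/3)·8 = 13.

13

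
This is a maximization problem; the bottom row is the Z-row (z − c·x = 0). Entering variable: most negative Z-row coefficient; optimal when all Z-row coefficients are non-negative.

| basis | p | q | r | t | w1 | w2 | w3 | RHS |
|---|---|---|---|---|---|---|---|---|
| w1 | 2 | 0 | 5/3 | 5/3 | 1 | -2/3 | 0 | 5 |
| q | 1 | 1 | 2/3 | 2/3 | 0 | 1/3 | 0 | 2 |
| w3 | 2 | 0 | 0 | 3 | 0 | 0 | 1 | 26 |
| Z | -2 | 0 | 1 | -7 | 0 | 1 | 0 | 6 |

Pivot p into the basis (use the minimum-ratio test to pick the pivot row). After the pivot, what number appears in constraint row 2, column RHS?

Ratio test on column p — row 1: 5/2 = 5/2; row 2: 2/1 = 2; row 3: 26/2 = 13. Minimum is 2 at row 2 (q leaves); pivot element 1.
Divide row 2 by 1; eliminate column p from the other rows.
In the new row 2, the RHS entry is the old entry divided by the pivot: 2/1 = 2.

2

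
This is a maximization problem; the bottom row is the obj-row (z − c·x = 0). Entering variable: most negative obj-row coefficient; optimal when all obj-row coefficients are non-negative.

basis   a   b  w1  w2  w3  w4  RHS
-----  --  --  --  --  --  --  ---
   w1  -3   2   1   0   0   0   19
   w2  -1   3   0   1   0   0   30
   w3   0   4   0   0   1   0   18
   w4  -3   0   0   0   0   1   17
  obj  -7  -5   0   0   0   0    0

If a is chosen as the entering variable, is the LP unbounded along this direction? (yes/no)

yes

Every constraint-row entry in column a is ≤ 0, so increasing a is unbounded.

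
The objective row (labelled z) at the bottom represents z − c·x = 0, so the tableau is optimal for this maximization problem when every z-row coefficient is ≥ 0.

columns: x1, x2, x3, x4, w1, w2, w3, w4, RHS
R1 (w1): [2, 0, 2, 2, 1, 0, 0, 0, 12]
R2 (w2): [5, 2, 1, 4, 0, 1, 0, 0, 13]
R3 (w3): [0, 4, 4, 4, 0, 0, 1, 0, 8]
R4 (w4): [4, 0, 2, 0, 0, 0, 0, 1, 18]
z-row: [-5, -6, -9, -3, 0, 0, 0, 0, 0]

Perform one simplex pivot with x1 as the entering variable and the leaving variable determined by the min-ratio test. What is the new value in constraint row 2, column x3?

1/5

Ratio test on column x1 — row 1: 12/2 = 6; row 2: 13/5 = 13/5; row 3: entry 0 ≤ 0; row 4: 18/4 = 9/2. Minimum is 13/5 at row 2 (w2 leaves); pivot element 5.
Divide row 2 by 5; eliminate column x1 from the other rows.
In the new row 2, the x3 entry is the old entry divided by the pivot: 1/5 = 1/5.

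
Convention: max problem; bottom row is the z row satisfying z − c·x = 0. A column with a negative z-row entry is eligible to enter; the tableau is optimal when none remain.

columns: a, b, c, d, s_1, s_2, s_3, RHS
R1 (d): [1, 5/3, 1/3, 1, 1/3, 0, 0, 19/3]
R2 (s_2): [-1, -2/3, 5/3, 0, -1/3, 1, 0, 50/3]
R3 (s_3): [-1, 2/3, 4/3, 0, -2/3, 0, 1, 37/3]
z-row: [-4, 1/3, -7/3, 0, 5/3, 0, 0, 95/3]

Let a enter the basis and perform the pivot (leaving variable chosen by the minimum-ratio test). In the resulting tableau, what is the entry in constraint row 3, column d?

1

Ratio test on column a — row 1: (19/3)/1 = 19/3; row 2: entry -1 ≤ 0; row 3: entry -1 ≤ 0. Minimum is 19/3 at row 1 (d leaves); pivot element 1.
Divide row 1 by 1; eliminate column a from the other rows.
Row 3 update in column d: 0 − (-1)·1 = 1.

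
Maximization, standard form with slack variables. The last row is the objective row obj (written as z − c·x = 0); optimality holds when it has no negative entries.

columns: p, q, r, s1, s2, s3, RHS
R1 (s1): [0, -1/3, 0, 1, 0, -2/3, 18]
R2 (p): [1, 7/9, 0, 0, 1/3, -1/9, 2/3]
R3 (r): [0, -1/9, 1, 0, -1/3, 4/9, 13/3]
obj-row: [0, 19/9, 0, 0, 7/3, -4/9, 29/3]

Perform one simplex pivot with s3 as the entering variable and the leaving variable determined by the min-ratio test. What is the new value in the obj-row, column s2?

Ratio test on column s3 — row 1: entry -2/3 ≤ 0; row 2: entry -1/9 ≤ 0; row 3: (13/3)/(4/9) = 39/4. Minimum is 39/4 at row 3 (r leaves); pivot element 4/9.
Divide row 3 by 4/9; eliminate column s3 from the other rows.
obj-row update in column s2: 7/3 − (-4/9)·(-3/4) = 2.

2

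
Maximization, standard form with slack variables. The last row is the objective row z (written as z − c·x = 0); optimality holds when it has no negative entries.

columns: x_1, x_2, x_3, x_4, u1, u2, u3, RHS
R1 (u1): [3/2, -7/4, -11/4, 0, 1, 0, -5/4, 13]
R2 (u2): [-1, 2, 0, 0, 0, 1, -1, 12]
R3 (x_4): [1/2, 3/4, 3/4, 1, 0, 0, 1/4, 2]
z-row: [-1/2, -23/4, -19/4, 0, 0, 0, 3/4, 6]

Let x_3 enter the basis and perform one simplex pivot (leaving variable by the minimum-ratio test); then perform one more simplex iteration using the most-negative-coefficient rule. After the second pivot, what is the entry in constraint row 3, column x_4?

4/3

Ratio test on column x_3 — row 1: entry -11/4 ≤ 0; row 2: entry 0 ≤ 0; row 3: 2/(3/4) = 8/3. Minimum is 8/3 at row 3 (x_4 leaves); pivot element 3/4.
Divide row 3 by 3/4; eliminate column x_3 from the other rows.
Second iteration: most negative z-row entry is -1 in column x_2, so x_2 enters.
Ratio test on column x_2 — row 1: (61/3)/1 = 61/3; row 2: 12/2 = 6; row 3: (8/3)/1 = 8/3. Minimum is 8/3 at row 3 (x_3 leaves); pivot element 1.
Divide row 3 by 1; eliminate column x_2 from the other rows.
After both pivots, the entry at constraint row 3, column x_4 is 4/3.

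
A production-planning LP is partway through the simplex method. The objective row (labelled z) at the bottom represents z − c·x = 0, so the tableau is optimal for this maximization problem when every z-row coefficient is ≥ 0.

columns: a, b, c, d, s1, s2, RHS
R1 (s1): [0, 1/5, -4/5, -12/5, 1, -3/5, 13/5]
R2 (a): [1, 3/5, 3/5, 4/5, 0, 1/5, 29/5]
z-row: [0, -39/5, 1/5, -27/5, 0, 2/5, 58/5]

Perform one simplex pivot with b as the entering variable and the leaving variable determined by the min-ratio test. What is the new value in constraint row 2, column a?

Ratio test on column b — row 1: (13/5)/(1/5) = 13; row 2: (29/5)/(3/5) = 29/3. Minimum is 29/3 at row 2 (a leaves); pivot element 3/5.
Divide row 2 by 3/5; eliminate column b from the other rows.
In the new row 2, the a entry is the old entry divided by the pivot: 1/(3/5) = 5/3.

5/3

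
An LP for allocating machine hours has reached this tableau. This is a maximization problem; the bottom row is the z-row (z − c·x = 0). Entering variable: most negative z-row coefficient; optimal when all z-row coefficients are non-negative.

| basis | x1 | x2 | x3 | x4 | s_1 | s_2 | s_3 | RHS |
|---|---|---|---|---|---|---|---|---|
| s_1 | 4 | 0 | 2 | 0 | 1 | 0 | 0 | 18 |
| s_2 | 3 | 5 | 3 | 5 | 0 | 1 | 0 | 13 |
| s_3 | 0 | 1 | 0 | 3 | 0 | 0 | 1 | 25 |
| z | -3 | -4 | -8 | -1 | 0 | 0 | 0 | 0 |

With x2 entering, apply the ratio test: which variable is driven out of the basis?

s_2

Column x2 entries and ratios — s_1: 0 ≤ 0, skip; s_2: 13/5 = 13/5; s_3: 25/1 = 25.
Smallest ratio is 13/5 in the row of s_2, so s_2 leaves.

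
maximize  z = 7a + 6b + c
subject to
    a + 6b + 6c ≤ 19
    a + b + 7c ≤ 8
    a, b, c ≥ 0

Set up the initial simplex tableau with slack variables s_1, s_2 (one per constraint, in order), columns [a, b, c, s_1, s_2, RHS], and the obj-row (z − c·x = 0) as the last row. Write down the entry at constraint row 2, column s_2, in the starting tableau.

1

Slack s_2 belongs to constraint 2; its column is the unit vector e_2, so the entry in row 2 is 1.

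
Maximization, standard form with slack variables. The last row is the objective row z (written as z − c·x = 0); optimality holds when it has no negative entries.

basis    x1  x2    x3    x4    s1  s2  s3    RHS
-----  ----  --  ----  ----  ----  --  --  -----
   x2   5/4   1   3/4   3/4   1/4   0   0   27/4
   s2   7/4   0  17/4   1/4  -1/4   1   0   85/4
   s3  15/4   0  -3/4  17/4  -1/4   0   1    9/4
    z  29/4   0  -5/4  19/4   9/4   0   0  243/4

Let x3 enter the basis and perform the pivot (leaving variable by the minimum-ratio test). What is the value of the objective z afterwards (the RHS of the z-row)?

67

Ratio test on column x3 — row 1: (27/4)/(3/4) = 9; row 2: (85/4)/(17/4) = 5; row 3: entry -3/4 ≤ 0. Minimum is 5 at row 2 (s2 leaves); pivot element 17/4.
Pivot on row 2; the z-row RHS becomes 243/4 − (-5/4)·5 = 67.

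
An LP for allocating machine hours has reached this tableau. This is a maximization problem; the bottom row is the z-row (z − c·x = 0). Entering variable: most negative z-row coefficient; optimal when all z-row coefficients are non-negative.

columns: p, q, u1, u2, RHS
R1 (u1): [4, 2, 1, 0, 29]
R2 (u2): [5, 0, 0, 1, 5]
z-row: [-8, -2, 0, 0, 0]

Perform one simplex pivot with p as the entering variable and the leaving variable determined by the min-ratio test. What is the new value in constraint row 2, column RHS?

Ratio test on column p — row 1: 29/4 = 29/4; row 2: 5/5 = 1. Minimum is 1 at row 2 (u2 leaves); pivot element 5.
Divide row 2 by 5; eliminate column p from the other rows.
In the new row 2, the RHS entry is the old entry divided by the pivot: 5/5 = 1.

1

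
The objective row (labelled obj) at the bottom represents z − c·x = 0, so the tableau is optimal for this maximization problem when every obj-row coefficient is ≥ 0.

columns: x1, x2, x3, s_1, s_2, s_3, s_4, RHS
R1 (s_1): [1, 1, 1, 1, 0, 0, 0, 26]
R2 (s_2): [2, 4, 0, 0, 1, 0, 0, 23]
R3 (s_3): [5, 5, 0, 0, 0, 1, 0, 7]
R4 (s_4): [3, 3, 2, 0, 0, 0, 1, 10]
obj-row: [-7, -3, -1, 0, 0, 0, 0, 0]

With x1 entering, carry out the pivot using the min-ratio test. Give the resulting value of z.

49/5

Ratio test on column x1 — row 1: 26/1 = 26; row 2: 23/2 = 23/2; row 3: 7/5 = 7/5; row 4: 10/3 = 10/3. Minimum is 7/5 at row 3 (s_3 leaves); pivot element 5.
Pivot on row 3; the obj-row RHS becomes 0 − (-7)·(7/5) = 49/5.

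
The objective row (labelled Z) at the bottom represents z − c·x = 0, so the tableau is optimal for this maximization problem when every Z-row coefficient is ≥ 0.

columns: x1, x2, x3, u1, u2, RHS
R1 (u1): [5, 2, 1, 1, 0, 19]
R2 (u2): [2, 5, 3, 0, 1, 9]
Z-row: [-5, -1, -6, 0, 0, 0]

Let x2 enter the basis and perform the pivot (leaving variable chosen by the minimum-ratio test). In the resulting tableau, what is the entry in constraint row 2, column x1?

2/5

Ratio test on column x2 — row 1: 19/2 = 19/2; row 2: 9/5 = 9/5. Minimum is 9/5 at row 2 (u2 leaves); pivot element 5.
Divide row 2 by 5; eliminate column x2 from the other rows.
In the new row 2, the x1 entry is the old entry divided by the pivot: 2/5 = 2/5.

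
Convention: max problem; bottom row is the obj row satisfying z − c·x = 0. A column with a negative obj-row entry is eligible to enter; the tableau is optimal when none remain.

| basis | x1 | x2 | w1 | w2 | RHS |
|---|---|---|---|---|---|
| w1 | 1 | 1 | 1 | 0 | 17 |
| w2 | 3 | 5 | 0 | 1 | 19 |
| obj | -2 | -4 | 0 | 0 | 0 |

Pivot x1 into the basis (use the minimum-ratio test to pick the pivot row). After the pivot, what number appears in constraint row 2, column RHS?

19/3

Ratio test on column x1 — row 1: 17/1 = 17; row 2: 19/3 = 19/3. Minimum is 19/3 at row 2 (w2 leaves); pivot element 3.
Divide row 2 by 3; eliminate column x1 from the other rows.
In the new row 2, the RHS entry is the old entry divided by the pivot: 19/3 = 19/3.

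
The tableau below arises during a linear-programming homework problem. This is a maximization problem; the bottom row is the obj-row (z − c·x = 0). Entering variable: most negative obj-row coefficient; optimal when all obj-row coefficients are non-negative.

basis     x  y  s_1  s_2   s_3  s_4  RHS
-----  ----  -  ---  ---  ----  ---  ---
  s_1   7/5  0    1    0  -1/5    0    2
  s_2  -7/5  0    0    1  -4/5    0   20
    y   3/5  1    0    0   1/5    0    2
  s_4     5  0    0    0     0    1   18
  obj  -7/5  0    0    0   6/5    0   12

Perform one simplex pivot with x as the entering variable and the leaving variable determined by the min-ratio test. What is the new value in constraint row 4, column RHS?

76/7

Ratio test on column x — row 1: 2/(7/5) = 10/7; row 2: entry -7/5 ≤ 0; row 3: 2/(3/5) = 10/3; row 4: 18/5 = 18/5. Minimum is 10/7 at row 1 (s_1 leaves); pivot element 7/5.
Divide row 1 by 7/5; eliminate column x from the other rows.
Row 4 update in column RHS: 18 − 5·(10/7) = 76/7.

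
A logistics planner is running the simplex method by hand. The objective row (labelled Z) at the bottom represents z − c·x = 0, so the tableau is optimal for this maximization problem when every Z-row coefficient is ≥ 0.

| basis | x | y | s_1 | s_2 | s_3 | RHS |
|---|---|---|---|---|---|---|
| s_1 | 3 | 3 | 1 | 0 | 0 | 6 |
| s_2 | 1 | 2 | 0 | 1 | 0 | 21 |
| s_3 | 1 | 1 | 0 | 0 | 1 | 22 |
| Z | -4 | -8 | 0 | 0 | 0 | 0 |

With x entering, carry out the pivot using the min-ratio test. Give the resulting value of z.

Ratio test on column x — row 1: 6/3 = 2; row 2: 21/1 = 21; row 3: 22/1 = 22. Minimum is 2 at row 1 (s_1 leaves); pivot element 3.
Pivot on row 1; the Z-row RHS becomes 0 − (-4)·2 = 8.

8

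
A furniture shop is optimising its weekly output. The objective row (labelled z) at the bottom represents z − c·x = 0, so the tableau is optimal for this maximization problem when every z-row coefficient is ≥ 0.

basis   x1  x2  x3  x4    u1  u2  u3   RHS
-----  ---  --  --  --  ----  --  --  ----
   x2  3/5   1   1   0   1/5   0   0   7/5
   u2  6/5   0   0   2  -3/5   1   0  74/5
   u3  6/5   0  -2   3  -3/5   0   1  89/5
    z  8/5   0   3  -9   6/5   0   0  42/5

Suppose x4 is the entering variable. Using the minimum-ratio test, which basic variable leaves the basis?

Column x4 entries and ratios — x2: 0 ≤ 0, skip; u2: (74/5)/2 = 37/5; u3: (89/5)/3 = 89/15.
Smallest ratio is 89/15 in the row of u3, so u3 leaves.

u3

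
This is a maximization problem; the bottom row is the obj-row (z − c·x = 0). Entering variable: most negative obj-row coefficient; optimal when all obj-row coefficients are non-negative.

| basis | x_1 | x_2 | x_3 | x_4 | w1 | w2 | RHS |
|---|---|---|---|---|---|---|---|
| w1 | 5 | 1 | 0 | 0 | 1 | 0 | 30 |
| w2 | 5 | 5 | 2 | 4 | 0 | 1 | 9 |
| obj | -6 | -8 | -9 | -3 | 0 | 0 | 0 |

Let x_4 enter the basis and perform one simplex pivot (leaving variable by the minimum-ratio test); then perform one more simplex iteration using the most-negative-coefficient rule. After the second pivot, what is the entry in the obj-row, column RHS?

Ratio test on column x_4 — row 1: entry 0 ≤ 0; row 2: 9/4 = 9/4. Minimum is 9/4 at row 2 (w2 leaves); pivot element 4.
Divide row 2 by 4; eliminate column x_4 from the other rows.
Second iteration: most negative obj-row entry is -15/2 in column x_3, so x_3 enters.
Ratio test on column x_3 — row 1: entry 0 ≤ 0; row 2: (9/4)/(1/2) = 9/2. Minimum is 9/2 at row 2 (x_4 leaves); pivot element 1/2.
Divide row 2 by 1/2; eliminate column x_3 from the other rows.
After both pivots, the entry at the obj-row, column RHS is 81/2.

81/2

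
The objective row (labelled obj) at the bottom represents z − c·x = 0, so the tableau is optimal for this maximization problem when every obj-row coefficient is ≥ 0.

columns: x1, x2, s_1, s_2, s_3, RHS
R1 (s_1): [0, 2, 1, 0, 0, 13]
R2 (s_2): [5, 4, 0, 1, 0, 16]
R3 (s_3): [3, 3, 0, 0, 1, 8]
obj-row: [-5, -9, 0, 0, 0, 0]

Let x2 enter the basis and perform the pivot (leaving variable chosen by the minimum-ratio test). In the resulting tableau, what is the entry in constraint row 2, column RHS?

Ratio test on column x2 — row 1: 13/2 = 13/2; row 2: 16/4 = 4; row 3: 8/3 = 8/3. Minimum is 8/3 at row 3 (s_3 leaves); pivot element 3.
Divide row 3 by 3; eliminate column x2 from the other rows.
Row 2 update in column RHS: 16 − 4·(8/3) = 16/3.

16/3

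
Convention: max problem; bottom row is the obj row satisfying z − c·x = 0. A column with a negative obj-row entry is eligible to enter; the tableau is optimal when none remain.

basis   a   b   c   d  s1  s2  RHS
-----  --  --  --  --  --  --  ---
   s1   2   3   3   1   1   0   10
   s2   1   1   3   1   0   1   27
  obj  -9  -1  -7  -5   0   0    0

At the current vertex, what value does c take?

0

c is not in the basis, so in the current basic feasible solution c = 0.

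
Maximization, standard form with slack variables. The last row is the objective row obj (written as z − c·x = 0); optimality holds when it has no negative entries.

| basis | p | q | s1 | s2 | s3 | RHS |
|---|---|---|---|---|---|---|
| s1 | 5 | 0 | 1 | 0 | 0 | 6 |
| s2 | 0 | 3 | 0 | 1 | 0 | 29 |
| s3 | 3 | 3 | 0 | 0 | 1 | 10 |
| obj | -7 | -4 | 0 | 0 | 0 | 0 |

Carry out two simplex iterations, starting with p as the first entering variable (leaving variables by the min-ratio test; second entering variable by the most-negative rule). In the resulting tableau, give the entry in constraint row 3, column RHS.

32/15

Ratio test on column p — row 1: 6/5 = 6/5; row 2: entry 0 ≤ 0; row 3: 10/3 = 10/3. Minimum is 6/5 at row 1 (s1 leaves); pivot element 5.
Divide row 1 by 5; eliminate column p from the other rows.
Second iteration: most negative obj-row entry is -4 in column q, so q enters.
Ratio test on column q — row 1: entry 0 ≤ 0; row 2: 29/3 = 29/3; row 3: (32/5)/3 = 32/15. Minimum is 32/15 at row 3 (s3 leaves); pivot element 3.
Divide row 3 by 3; eliminate column q from the other rows.
After both pivots, the entry at constraint row 3, column RHS is 32/15.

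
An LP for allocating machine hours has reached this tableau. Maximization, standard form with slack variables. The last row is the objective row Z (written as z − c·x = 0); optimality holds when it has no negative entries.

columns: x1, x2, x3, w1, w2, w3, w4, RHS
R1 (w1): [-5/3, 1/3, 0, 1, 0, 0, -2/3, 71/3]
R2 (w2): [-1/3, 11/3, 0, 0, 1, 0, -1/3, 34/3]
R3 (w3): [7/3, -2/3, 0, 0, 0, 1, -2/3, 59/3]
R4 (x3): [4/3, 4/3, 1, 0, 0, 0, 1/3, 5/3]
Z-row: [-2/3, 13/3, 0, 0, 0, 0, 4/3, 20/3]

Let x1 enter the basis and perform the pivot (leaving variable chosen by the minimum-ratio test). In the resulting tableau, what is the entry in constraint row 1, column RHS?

Ratio test on column x1 — row 1: entry -5/3 ≤ 0; row 2: entry -1/3 ≤ 0; row 3: (59/3)/(7/3) = 59/7; row 4: (5/3)/(4/3) = 5/4. Minimum is 5/4 at row 4 (x3 leaves); pivot element 4/3.
Divide row 4 by 4/3; eliminate column x1 from the other rows.
Row 1 update in column RHS: 71/3 − (-5/3)·(5/4) = 103/4.

103/4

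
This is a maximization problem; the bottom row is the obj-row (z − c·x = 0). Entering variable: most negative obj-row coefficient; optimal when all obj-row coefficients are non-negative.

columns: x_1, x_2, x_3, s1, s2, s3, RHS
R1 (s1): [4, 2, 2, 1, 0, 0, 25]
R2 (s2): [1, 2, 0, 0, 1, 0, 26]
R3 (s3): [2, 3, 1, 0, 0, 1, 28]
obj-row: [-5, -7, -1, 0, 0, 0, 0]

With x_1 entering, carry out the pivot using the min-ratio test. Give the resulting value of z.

Ratio test on column x_1 — row 1: 25/4 = 25/4; row 2: 26/1 = 26; row 3: 28/2 = 14. Minimum is 25/4 at row 1 (s1 leaves); pivot element 4.
Pivot on row 1; the obj-row RHS becomes 0 − (-5)·(25/4) = 125/4.

125/4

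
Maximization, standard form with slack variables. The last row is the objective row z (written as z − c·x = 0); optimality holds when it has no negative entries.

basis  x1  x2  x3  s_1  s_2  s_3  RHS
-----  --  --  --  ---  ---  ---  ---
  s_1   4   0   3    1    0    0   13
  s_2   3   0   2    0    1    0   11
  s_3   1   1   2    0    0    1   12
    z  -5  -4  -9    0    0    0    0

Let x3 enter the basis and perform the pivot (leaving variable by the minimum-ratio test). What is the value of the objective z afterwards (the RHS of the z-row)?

39

Ratio test on column x3 — row 1: 13/3 = 13/3; row 2: 11/2 = 11/2; row 3: 12/2 = 6. Minimum is 13/3 at row 1 (s_1 leaves); pivot element 3.
Pivot on row 1; the z-row RHS becomes 0 − (-9)·(13/3) = 39.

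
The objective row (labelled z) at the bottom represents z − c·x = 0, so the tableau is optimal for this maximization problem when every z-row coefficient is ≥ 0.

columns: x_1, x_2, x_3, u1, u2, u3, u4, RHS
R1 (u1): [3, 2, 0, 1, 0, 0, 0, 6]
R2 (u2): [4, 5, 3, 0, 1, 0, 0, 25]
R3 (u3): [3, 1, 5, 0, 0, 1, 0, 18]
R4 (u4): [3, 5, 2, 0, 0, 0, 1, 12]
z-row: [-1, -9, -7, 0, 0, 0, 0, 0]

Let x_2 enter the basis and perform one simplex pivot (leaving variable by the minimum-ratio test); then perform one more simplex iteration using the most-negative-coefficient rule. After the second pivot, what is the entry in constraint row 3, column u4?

-1/23

Ratio test on column x_2 — row 1: 6/2 = 3; row 2: 25/5 = 5; row 3: 18/1 = 18; row 4: 12/5 = 12/5. Minimum is 12/5 at row 4 (u4 leaves); pivot element 5.
Divide row 4 by 5; eliminate column x_2 from the other rows.
Second iteration: most negative z-row entry is -17/5 in column x_3, so x_3 enters.
Ratio test on column x_3 — row 1: entry -4/5 ≤ 0; row 2: 13/1 = 13; row 3: (78/5)/(23/5) = 78/23; row 4: (12/5)/(2/5) = 6. Minimum is 78/23 at row 3 (u3 leaves); pivot element 23/5.
Divide row 3 by 23/5; eliminate column x_3 from the other rows.
After both pivots, the entry at constraint row 3, column u4 is -1/23.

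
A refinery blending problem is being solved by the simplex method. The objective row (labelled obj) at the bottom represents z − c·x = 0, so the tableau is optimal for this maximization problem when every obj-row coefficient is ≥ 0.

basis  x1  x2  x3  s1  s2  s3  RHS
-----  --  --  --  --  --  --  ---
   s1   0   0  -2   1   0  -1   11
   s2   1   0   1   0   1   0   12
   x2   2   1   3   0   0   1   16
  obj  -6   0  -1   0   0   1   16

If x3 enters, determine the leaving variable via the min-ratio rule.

x2

Column x3 entries and ratios — s1: -2 ≤ 0, skip; s2: 12/1 = 12; x2: 16/3 = 16/3.
Smallest ratio is 16/3 in the row of x2, so x2 leaves.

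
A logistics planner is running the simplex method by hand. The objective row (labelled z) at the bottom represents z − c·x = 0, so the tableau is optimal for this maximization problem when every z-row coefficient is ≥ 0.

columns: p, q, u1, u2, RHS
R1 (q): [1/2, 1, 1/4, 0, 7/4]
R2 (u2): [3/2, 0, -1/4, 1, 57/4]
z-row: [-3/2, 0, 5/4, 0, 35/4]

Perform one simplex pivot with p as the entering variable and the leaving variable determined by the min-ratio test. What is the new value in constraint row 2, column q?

-3

Ratio test on column p — row 1: (7/4)/(1/2) = 7/2; row 2: (57/4)/(3/2) = 19/2. Minimum is 7/2 at row 1 (q leaves); pivot element 1/2.
Divide row 1 by 1/2; eliminate column p from the other rows.
Row 2 update in column q: 0 − (3/2)·2 = -3.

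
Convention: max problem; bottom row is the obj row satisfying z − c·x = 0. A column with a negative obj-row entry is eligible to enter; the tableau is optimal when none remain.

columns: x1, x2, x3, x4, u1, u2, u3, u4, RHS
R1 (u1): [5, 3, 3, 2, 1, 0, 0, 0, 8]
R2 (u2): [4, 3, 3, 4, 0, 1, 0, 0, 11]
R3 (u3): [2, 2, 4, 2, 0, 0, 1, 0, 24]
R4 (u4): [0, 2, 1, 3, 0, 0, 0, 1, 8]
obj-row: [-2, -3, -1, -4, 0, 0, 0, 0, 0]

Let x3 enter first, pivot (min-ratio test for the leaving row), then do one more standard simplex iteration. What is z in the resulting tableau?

23/3

Ratio test on column x3 — row 1: 8/3 = 8/3; row 2: 11/3 = 11/3; row 3: 24/4 = 6; row 4: 8/1 = 8. Minimum is 8/3 at row 1 (u1 leaves); pivot element 3.
Pivot on row 1; the obj-row RHS becomes 0 − (-1)·(8/3) = 8/3.
Next entering variable (most negative obj-row entry -10/3): x4.
Ratio test on column x4 — row 1: (8/3)/(2/3) = 4; row 2: 3/2 = 3/2; row 3: entry -2/3 ≤ 0; row 4: (16/3)/(7/3) = 16/7. Minimum is 3/2 at row 2 (u2 leaves); pivot element 2.
After the second pivot the obj-row RHS is 8/3 − (-10/3)·(3/2) = 23/3.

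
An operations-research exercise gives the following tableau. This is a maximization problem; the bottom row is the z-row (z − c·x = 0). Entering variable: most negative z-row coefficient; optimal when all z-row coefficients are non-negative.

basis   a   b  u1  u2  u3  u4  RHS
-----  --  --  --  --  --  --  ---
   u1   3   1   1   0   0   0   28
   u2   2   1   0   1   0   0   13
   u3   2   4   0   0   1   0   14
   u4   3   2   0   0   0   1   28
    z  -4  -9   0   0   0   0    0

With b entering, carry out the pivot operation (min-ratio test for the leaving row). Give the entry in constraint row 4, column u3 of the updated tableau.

-1/2

Ratio test on column b — row 1: 28/1 = 28; row 2: 13/1 = 13; row 3: 14/4 = 7/2; row 4: 28/2 = 14. Minimum is 7/2 at row 3 (u3 leaves); pivot element 4.
Divide row 3 by 4; eliminate column b from the other rows.
Row 4 update in column u3: 0 − 2·(1/4) = -1/2.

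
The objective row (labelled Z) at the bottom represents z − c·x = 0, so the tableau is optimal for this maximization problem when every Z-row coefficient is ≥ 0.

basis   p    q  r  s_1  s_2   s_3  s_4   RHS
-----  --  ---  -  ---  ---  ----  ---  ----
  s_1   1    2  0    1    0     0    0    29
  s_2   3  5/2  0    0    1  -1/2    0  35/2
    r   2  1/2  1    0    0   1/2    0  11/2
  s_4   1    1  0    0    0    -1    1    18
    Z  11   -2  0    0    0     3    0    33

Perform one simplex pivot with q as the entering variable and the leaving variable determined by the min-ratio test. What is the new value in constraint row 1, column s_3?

Ratio test on column q — row 1: 29/2 = 29/2; row 2: (35/2)/(5/2) = 7; row 3: (11/2)/(1/2) = 11; row 4: 18/1 = 18. Minimum is 7 at row 2 (s_2 leaves); pivot element 5/2.
Divide row 2 by 5/2; eliminate column q from the other rows.
Row 1 update in column s_3: 0 − 2·(-1/5) = 2/5.

2/5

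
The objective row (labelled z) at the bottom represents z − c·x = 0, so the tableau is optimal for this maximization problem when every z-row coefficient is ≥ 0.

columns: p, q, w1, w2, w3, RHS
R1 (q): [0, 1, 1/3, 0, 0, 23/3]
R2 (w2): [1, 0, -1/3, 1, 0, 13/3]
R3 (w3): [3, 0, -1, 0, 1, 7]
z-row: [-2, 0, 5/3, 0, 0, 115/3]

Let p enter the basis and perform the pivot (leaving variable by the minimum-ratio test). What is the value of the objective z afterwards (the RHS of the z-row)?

43

Ratio test on column p — row 1: entry 0 ≤ 0; row 2: (13/3)/1 = 13/3; row 3: 7/3 = 7/3. Minimum is 7/3 at row 3 (w3 leaves); pivot element 3.
Pivot on row 3; the z-row RHS becomes 115/3 − (-2)·(7/3) = 43.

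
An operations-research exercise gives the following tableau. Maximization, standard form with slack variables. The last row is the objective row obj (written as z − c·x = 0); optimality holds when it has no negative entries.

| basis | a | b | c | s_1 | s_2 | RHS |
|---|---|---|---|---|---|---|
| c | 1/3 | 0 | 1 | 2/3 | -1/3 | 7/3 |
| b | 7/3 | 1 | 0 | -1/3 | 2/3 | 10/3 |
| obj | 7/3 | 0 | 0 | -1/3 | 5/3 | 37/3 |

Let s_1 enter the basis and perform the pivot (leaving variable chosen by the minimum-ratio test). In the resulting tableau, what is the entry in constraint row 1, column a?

1/2

Ratio test on column s_1 — row 1: (7/3)/(2/3) = 7/2; row 2: entry -1/3 ≤ 0. Minimum is 7/2 at row 1 (c leaves); pivot element 2/3.
Divide row 1 by 2/3; eliminate column s_1 from the other rows.
In the new row 1, the a entry is the old entry divided by the pivot: (1/3)/(2/3) = 1/2.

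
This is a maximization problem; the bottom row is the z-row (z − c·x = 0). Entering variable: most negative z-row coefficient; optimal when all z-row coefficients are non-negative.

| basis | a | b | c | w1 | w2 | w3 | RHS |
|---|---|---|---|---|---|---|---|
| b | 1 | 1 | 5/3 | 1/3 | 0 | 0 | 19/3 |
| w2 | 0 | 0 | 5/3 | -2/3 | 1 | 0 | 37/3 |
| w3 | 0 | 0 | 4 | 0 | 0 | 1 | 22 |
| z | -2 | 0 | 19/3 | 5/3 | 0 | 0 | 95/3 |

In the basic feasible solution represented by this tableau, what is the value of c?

c is not in the basis, so in the current basic feasible solution c = 0.

0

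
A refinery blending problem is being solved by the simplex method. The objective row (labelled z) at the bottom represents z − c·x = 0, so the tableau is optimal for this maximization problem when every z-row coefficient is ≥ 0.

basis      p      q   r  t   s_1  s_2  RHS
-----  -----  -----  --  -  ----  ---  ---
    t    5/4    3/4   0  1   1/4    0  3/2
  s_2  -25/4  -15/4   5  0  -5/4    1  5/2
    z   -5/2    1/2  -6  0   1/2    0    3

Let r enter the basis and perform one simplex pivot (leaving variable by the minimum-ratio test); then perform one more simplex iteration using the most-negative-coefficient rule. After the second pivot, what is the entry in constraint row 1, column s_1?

Ratio test on column r — row 1: entry 0 ≤ 0; row 2: (5/2)/5 = 1/2. Minimum is 1/2 at row 2 (s_2 leaves); pivot element 5.
Divide row 2 by 5; eliminate column r from the other rows.
Second iteration: most negative z-row entry is -10 in column p, so p enters.
Ratio test on column p — row 1: (3/2)/(5/4) = 6/5; row 2: entry -5/4 ≤ 0. Minimum is 6/5 at row 1 (t leaves); pivot element 5/4.
Divide row 1 by 5/4; eliminate column p from the other rows.
After both pivots, the entry at constraint row 1, column s_1 is 1/5.

1/5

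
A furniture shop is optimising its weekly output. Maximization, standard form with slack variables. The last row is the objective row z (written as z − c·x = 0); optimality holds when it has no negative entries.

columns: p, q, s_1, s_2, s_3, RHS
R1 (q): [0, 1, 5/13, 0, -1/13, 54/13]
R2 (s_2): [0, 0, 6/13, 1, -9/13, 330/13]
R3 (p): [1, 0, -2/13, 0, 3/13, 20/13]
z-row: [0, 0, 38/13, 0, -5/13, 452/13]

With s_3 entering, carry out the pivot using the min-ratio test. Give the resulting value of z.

112/3

Ratio test on column s_3 — row 1: entry -1/13 ≤ 0; row 2: entry -9/13 ≤ 0; row 3: (20/13)/(3/13) = 20/3. Minimum is 20/3 at row 3 (p leaves); pivot element 3/13.
Pivot on row 3; the z-row RHS becomes 452/13 − (-5/13)·(20/3) = 112/3.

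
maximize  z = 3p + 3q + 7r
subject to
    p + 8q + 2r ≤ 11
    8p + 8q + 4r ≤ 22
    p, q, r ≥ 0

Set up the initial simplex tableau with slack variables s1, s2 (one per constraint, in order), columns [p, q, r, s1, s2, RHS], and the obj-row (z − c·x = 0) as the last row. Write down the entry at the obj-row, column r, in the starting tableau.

-7

The obj-row carries the negated objective coefficients: the r entry is -7.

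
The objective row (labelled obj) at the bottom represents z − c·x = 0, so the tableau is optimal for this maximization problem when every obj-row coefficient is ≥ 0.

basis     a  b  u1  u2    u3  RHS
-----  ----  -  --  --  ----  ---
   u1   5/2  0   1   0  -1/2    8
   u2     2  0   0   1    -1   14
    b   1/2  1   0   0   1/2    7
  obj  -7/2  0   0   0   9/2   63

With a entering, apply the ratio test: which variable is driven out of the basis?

u1

Column a entries and ratios — u1: 8/(5/2) = 16/5; u2: 14/2 = 7; b: 7/(1/2) = 14.
Smallest ratio is 16/5 in the row of u1, so u1 leaves.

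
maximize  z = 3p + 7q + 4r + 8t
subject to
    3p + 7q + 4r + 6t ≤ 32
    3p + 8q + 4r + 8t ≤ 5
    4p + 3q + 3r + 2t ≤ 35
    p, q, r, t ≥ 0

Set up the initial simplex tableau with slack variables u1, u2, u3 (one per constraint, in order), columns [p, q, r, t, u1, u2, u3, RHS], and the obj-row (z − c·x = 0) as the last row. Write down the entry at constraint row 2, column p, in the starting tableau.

3

Constraint 2 has coefficient 3 on p.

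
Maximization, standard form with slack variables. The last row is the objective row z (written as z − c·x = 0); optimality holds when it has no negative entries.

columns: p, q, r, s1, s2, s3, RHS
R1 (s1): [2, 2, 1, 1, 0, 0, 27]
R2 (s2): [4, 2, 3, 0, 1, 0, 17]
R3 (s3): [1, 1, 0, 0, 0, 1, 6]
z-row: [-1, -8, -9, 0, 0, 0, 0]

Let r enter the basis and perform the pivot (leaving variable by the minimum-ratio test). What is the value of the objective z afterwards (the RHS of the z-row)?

Ratio test on column r — row 1: 27/1 = 27; row 2: 17/3 = 17/3; row 3: entry 0 ≤ 0. Minimum is 17/3 at row 2 (s2 leaves); pivot element 3.
Pivot on row 2; the z-row RHS becomes 0 − (-9)·(17/3) = 51.

51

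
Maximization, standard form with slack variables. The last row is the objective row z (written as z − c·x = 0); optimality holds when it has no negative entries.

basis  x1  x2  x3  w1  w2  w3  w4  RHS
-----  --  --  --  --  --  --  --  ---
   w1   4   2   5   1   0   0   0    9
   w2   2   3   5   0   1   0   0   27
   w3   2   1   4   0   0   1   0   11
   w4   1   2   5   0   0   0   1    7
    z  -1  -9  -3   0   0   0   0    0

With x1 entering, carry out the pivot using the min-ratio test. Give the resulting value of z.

Ratio test on column x1 — row 1: 9/4 = 9/4; row 2: 27/2 = 27/2; row 3: 11/2 = 11/2; row 4: 7/1 = 7. Minimum is 9/4 at row 1 (w1 leaves); pivot element 4.
Pivot on row 1; the z-row RHS becomes 0 − (-1)·(9/4) = 9/4.

9/4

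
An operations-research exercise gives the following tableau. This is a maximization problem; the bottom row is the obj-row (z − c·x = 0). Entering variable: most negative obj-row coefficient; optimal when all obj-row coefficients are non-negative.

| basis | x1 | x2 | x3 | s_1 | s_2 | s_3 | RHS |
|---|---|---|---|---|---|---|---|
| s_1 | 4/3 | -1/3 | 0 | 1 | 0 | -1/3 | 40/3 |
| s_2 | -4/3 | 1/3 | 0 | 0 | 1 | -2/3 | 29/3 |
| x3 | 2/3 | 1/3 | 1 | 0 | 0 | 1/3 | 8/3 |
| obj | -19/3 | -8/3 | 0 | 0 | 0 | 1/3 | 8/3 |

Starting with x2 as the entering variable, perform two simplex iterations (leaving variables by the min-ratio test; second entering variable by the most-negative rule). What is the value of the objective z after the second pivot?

Ratio test on column x2 — row 1: entry -1/3 ≤ 0; row 2: (29/3)/(1/3) = 29; row 3: (8/3)/(1/3) = 8. Minimum is 8 at row 3 (x3 leaves); pivot element 1/3.
Pivot on row 3; the obj-row RHS becomes 8/3 − (-8/3)·8 = 24.
Next entering variable (most negative obj-row entry -1): x1.
Ratio test on column x1 — row 1: 16/2 = 8; row 2: entry -2 ≤ 0; row 3: 8/2 = 4. Minimum is 4 at row 3 (x2 leaves); pivot element 2.
After the second pivot the obj-row RHS is 24 − (-1)·4 = 28.

28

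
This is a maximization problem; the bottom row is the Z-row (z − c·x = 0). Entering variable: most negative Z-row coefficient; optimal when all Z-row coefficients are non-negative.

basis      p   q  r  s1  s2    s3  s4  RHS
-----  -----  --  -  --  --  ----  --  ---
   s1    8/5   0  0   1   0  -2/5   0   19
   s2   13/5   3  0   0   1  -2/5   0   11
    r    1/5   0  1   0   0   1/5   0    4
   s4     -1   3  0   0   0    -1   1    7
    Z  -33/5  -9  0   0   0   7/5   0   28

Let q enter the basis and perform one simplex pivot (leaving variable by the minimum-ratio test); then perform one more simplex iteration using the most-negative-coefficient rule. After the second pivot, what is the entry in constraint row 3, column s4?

1/18

Ratio test on column q — row 1: entry 0 ≤ 0; row 2: 11/3 = 11/3; row 3: entry 0 ≤ 0; row 4: 7/3 = 7/3. Minimum is 7/3 at row 4 (s4 leaves); pivot element 3.
Divide row 4 by 3; eliminate column q from the other rows.
Second iteration: most negative Z-row entry is -48/5 in column p, so p enters.
Ratio test on column p — row 1: 19/(8/5) = 95/8; row 2: 4/(18/5) = 10/9; row 3: 4/(1/5) = 20; row 4: entry -1/3 ≤ 0. Minimum is 10/9 at row 2 (s2 leaves); pivot element 18/5.
Divide row 2 by 18/5; eliminate column p from the other rows.
After both pivots, the entry at constraint row 3, column s4 is 1/18.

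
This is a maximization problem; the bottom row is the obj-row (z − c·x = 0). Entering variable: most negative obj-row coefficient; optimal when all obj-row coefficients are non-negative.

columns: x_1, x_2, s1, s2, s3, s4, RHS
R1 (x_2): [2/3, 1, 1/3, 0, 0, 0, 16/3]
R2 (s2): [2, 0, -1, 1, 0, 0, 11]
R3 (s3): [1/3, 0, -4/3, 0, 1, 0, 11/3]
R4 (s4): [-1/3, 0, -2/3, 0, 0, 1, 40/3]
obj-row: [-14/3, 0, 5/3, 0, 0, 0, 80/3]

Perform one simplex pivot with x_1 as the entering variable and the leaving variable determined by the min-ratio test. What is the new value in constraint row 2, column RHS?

11/2

Ratio test on column x_1 — row 1: (16/3)/(2/3) = 8; row 2: 11/2 = 11/2; row 3: (11/3)/(1/3) = 11; row 4: entry -1/3 ≤ 0. Minimum is 11/2 at row 2 (s2 leaves); pivot element 2.
Divide row 2 by 2; eliminate column x_1 from the other rows.
In the new row 2, the RHS entry is the old entry divided by the pivot: 11/2 = 11/2.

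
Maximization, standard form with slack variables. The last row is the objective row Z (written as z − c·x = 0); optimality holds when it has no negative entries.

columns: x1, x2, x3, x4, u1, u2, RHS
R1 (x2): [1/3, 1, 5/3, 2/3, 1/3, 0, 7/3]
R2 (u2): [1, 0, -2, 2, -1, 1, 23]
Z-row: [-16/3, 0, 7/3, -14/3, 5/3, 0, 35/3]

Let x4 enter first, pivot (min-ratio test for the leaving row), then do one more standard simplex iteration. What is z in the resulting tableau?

49

Ratio test on column x4 — row 1: (7/3)/(2/3) = 7/2; row 2: 23/2 = 23/2. Minimum is 7/2 at row 1 (x2 leaves); pivot element 2/3.
Pivot on row 1; the Z-row RHS becomes 35/3 − (-14/3)·(7/2) = 28.
Next entering variable (most negative Z-row entry -3): x1.
Ratio test on column x1 — row 1: (7/2)/(1/2) = 7; row 2: entry 0 ≤ 0. Minimum is 7 at row 1 (x4 leaves); pivot element 1/2.
After the second pivot the Z-row RHS is 28 − (-3)·7 = 49.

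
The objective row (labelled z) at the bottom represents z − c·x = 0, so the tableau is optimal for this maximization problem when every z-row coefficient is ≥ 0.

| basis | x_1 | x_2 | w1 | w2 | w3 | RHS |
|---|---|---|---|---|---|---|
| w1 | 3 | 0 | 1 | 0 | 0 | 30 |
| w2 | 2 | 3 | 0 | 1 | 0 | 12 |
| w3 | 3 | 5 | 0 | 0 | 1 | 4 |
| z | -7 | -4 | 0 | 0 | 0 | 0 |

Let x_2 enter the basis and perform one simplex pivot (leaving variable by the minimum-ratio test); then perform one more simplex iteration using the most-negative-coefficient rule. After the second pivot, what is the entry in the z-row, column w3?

Ratio test on column x_2 — row 1: entry 0 ≤ 0; row 2: 12/3 = 4; row 3: 4/5 = 4/5. Minimum is 4/5 at row 3 (w3 leaves); pivot element 5.
Divide row 3 by 5; eliminate column x_2 from the other rows.
Second iteration: most negative z-row entry is -23/5 in column x_1, so x_1 enters.
Ratio test on column x_1 — row 1: 30/3 = 10; row 2: (48/5)/(1/5) = 48; row 3: (4/5)/(3/5) = 4/3. Minimum is 4/3 at row 3 (x_2 leaves); pivot element 3/5.
Divide row 3 by 3/5; eliminate column x_1 from the other rows.
After both pivots, the entry at the z-row, column w3 is 7/3.

7/3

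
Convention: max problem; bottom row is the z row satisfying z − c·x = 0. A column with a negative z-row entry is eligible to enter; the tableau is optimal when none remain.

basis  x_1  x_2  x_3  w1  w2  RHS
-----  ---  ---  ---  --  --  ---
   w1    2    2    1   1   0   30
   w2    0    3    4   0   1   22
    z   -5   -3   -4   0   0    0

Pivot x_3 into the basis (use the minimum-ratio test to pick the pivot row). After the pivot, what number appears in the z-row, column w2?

1

Ratio test on column x_3 — row 1: 30/1 = 30; row 2: 22/4 = 11/2. Minimum is 11/2 at row 2 (w2 leaves); pivot element 4.
Divide row 2 by 4; eliminate column x_3 from the other rows.
z-row update in column w2: 0 − (-4)·(1/4) = 1.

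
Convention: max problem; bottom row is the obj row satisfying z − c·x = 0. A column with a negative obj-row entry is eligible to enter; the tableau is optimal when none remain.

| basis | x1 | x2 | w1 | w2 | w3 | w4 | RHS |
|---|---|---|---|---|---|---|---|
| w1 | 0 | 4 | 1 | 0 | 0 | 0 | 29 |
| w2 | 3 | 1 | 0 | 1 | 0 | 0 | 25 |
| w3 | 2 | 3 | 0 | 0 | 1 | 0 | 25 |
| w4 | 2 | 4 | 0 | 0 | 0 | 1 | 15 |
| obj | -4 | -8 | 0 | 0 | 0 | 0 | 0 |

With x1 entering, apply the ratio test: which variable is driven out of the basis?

Column x1 entries and ratios — w1: 0 ≤ 0, skip; w2: 25/3 = 25/3; w3: 25/2 = 25/2; w4: 15/2 = 15/2.
Smallest ratio is 15/2 in the row of w4, so w4 leaves.

w4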